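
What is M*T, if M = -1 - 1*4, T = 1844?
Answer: -9220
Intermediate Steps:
M = -5 (M = -1 - 4 = -5)
M*T = -5*1844 = -9220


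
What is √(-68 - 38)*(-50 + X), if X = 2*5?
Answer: -40*I*√106 ≈ -411.83*I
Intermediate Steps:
X = 10
√(-68 - 38)*(-50 + X) = √(-68 - 38)*(-50 + 10) = √(-106)*(-40) = (I*√106)*(-40) = -40*I*√106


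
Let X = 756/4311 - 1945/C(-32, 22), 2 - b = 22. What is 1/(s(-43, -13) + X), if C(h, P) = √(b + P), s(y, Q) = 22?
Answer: -10175876/867755385257 - 446262745*√2/867755385257 ≈ -0.00073902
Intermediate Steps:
b = -20 (b = 2 - 1*22 = 2 - 22 = -20)
C(h, P) = √(-20 + P)
X = 84/479 - 1945*√2/2 (X = 756/4311 - 1945/√(-20 + 22) = 756*(1/4311) - 1945*√2/2 = 84/479 - 1945*√2/2 ≈ -1375.1)
1/(s(-43, -13) + X) = 1/(22 + (84/479 - 1945*√2/2)) = 1/(10622/479 - 1945*√2/2)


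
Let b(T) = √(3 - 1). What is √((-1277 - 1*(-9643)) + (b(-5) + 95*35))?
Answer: √(11691 + √2) ≈ 108.13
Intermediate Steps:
b(T) = √2
√((-1277 - 1*(-9643)) + (b(-5) + 95*35)) = √((-1277 - 1*(-9643)) + (√2 + 95*35)) = √((-1277 + 9643) + (√2 + 3325)) = √(8366 + (3325 + √2)) = √(11691 + √2)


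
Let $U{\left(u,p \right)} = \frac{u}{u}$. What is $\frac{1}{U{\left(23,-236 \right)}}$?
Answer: $1$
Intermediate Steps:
$U{\left(u,p \right)} = 1$
$\frac{1}{U{\left(23,-236 \right)}} = 1^{-1} = 1$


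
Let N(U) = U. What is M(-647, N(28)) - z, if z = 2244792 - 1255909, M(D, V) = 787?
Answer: -988096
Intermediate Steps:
z = 988883
M(-647, N(28)) - z = 787 - 1*988883 = 787 - 988883 = -988096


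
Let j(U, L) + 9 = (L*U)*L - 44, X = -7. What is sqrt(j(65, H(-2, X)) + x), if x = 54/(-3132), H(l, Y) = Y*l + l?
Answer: sqrt(31308690)/58 ≈ 96.473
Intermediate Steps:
H(l, Y) = l + Y*l
x = -1/58 (x = 54*(-1/3132) = -1/58 ≈ -0.017241)
j(U, L) = -53 + U*L**2 (j(U, L) = -9 + ((L*U)*L - 44) = -9 + (U*L**2 - 44) = -9 + (-44 + U*L**2) = -53 + U*L**2)
sqrt(j(65, H(-2, X)) + x) = sqrt((-53 + 65*(-2*(1 - 7))**2) - 1/58) = sqrt((-53 + 65*(-2*(-6))**2) - 1/58) = sqrt((-53 + 65*12**2) - 1/58) = sqrt((-53 + 65*144) - 1/58) = sqrt((-53 + 9360) - 1/58) = sqrt(9307 - 1/58) = sqrt(539805/58) = sqrt(31308690)/58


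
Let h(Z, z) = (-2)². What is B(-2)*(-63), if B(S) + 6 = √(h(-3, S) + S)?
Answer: 378 - 63*√2 ≈ 288.90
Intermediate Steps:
h(Z, z) = 4
B(S) = -6 + √(4 + S)
B(-2)*(-63) = (-6 + √(4 - 2))*(-63) = (-6 + √2)*(-63) = 378 - 63*√2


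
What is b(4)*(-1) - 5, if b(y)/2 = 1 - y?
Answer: 1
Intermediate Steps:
b(y) = 2 - 2*y (b(y) = 2*(1 - y) = 2 - 2*y)
b(4)*(-1) - 5 = (2 - 2*4)*(-1) - 5 = (2 - 8)*(-1) - 5 = -6*(-1) - 5 = 6 - 5 = 1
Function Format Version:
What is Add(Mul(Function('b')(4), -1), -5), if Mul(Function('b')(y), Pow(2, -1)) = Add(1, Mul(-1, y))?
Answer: 1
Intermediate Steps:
Function('b')(y) = Add(2, Mul(-2, y)) (Function('b')(y) = Mul(2, Add(1, Mul(-1, y))) = Add(2, Mul(-2, y)))
Add(Mul(Function('b')(4), -1), -5) = Add(Mul(Add(2, Mul(-2, 4)), -1), -5) = Add(Mul(Add(2, -8), -1), -5) = Add(Mul(-6, -1), -5) = Add(6, -5) = 1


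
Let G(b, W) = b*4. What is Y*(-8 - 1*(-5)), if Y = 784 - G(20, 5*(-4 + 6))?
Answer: -2112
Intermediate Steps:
G(b, W) = 4*b
Y = 704 (Y = 784 - 4*20 = 784 - 1*80 = 784 - 80 = 704)
Y*(-8 - 1*(-5)) = 704*(-8 - 1*(-5)) = 704*(-8 + 5) = 704*(-3) = -2112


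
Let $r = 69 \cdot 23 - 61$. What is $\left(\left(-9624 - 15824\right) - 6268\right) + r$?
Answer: $-30190$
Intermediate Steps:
$r = 1526$ ($r = 1587 - 61 = 1526$)
$\left(\left(-9624 - 15824\right) - 6268\right) + r = \left(\left(-9624 - 15824\right) - 6268\right) + 1526 = \left(-25448 - 6268\right) + 1526 = -31716 + 1526 = -30190$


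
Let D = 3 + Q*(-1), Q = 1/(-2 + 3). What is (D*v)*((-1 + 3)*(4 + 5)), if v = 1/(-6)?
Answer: -6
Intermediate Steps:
Q = 1 (Q = 1/1 = 1)
v = -⅙ ≈ -0.16667
D = 2 (D = 3 + 1*(-1) = 3 - 1 = 2)
(D*v)*((-1 + 3)*(4 + 5)) = (2*(-⅙))*((-1 + 3)*(4 + 5)) = -2*9/3 = -⅓*18 = -6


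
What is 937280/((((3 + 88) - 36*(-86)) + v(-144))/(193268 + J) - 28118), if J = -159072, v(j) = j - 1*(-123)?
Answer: -16025613440/480759981 ≈ -33.334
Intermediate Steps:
v(j) = 123 + j (v(j) = j + 123 = 123 + j)
937280/((((3 + 88) - 36*(-86)) + v(-144))/(193268 + J) - 28118) = 937280/((((3 + 88) - 36*(-86)) + (123 - 144))/(193268 - 159072) - 28118) = 937280/(((91 + 3096) - 21)/34196 - 28118) = 937280/((3187 - 21)*(1/34196) - 28118) = 937280/(3166*(1/34196) - 28118) = 937280/(1583/17098 - 28118) = 937280/(-480759981/17098) = 937280*(-17098/480759981) = -16025613440/480759981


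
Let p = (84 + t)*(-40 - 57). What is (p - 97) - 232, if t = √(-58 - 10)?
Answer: -8477 - 194*I*√17 ≈ -8477.0 - 799.88*I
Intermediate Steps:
t = 2*I*√17 (t = √(-68) = 2*I*√17 ≈ 8.2462*I)
p = -8148 - 194*I*√17 (p = (84 + 2*I*√17)*(-40 - 57) = (84 + 2*I*√17)*(-97) = -8148 - 194*I*√17 ≈ -8148.0 - 799.88*I)
(p - 97) - 232 = ((-8148 - 194*I*√17) - 97) - 232 = (-8245 - 194*I*√17) - 232 = -8477 - 194*I*√17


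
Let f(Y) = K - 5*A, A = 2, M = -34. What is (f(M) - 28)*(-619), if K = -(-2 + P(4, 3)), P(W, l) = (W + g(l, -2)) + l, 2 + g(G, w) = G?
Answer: 27236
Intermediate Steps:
g(G, w) = -2 + G
P(W, l) = -2 + W + 2*l (P(W, l) = (W + (-2 + l)) + l = (-2 + W + l) + l = -2 + W + 2*l)
K = -6 (K = -(-2 + (-2 + 4 + 2*3)) = -(-2 + (-2 + 4 + 6)) = -(-2 + 8) = -1*6 = -6)
f(Y) = -16 (f(Y) = -6 - 5*2 = -6 - 10 = -16)
(f(M) - 28)*(-619) = (-16 - 28)*(-619) = -44*(-619) = 27236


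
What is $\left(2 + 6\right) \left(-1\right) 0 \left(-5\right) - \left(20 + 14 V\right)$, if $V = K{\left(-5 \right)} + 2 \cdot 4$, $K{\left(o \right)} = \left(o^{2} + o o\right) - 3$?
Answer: $-790$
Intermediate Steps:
$K{\left(o \right)} = -3 + 2 o^{2}$ ($K{\left(o \right)} = \left(o^{2} + o^{2}\right) - 3 = 2 o^{2} - 3 = -3 + 2 o^{2}$)
$V = 55$ ($V = \left(-3 + 2 \left(-5\right)^{2}\right) + 2 \cdot 4 = \left(-3 + 2 \cdot 25\right) + 8 = \left(-3 + 50\right) + 8 = 47 + 8 = 55$)
$\left(2 + 6\right) \left(-1\right) 0 \left(-5\right) - \left(20 + 14 V\right) = \left(2 + 6\right) \left(-1\right) 0 \left(-5\right) - 790 = 8 \left(-1\right) 0 \left(-5\right) - 790 = \left(-8\right) 0 \left(-5\right) - 790 = 0 \left(-5\right) - 790 = 0 - 790 = -790$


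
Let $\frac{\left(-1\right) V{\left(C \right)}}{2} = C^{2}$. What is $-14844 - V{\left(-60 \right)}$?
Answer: $-7644$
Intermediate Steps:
$V{\left(C \right)} = - 2 C^{2}$
$-14844 - V{\left(-60 \right)} = -14844 - - 2 \left(-60\right)^{2} = -14844 - \left(-2\right) 3600 = -14844 - -7200 = -14844 + 7200 = -7644$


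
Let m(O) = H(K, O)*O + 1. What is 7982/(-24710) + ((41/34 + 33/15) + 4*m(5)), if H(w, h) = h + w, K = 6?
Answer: 19078139/84014 ≈ 227.08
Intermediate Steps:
m(O) = 1 + O*(6 + O) (m(O) = (O + 6)*O + 1 = (6 + O)*O + 1 = O*(6 + O) + 1 = 1 + O*(6 + O))
7982/(-24710) + ((41/34 + 33/15) + 4*m(5)) = 7982/(-24710) + ((41/34 + 33/15) + 4*(1 + 5*(6 + 5))) = 7982*(-1/24710) + ((41*(1/34) + 33*(1/15)) + 4*(1 + 5*11)) = -3991/12355 + ((41/34 + 11/5) + 4*(1 + 55)) = -3991/12355 + (579/170 + 4*56) = -3991/12355 + (579/170 + 224) = -3991/12355 + 38659/170 = 19078139/84014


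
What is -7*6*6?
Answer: -252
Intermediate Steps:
-7*6*6 = -42*6 = -252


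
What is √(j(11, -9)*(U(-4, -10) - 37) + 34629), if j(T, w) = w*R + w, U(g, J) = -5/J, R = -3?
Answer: 2*√8493 ≈ 184.31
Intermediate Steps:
j(T, w) = -2*w (j(T, w) = w*(-3) + w = -3*w + w = -2*w)
√(j(11, -9)*(U(-4, -10) - 37) + 34629) = √((-2*(-9))*(-5/(-10) - 37) + 34629) = √(18*(-5*(-⅒) - 37) + 34629) = √(18*(½ - 37) + 34629) = √(18*(-73/2) + 34629) = √(-657 + 34629) = √33972 = 2*√8493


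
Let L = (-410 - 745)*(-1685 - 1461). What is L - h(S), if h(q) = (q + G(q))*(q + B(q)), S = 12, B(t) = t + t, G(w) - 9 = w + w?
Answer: 3632010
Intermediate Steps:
G(w) = 9 + 2*w (G(w) = 9 + (w + w) = 9 + 2*w)
B(t) = 2*t
L = 3633630 (L = -1155*(-3146) = 3633630)
h(q) = 3*q*(9 + 3*q) (h(q) = (q + (9 + 2*q))*(q + 2*q) = (9 + 3*q)*(3*q) = 3*q*(9 + 3*q))
L - h(S) = 3633630 - 9*12*(3 + 12) = 3633630 - 9*12*15 = 3633630 - 1*1620 = 3633630 - 1620 = 3632010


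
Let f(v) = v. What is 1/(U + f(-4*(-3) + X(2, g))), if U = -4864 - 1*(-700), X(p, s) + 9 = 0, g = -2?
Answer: -1/4161 ≈ -0.00024033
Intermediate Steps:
X(p, s) = -9 (X(p, s) = -9 + 0 = -9)
U = -4164 (U = -4864 + 700 = -4164)
1/(U + f(-4*(-3) + X(2, g))) = 1/(-4164 + (-4*(-3) - 9)) = 1/(-4164 + (12 - 9)) = 1/(-4164 + 3) = 1/(-4161) = -1/4161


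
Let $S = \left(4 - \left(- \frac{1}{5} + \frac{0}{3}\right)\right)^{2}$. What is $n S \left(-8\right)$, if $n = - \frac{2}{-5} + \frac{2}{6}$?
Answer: $- \frac{12936}{125} \approx -103.49$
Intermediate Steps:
$n = \frac{11}{15}$ ($n = \left(-2\right) \left(- \frac{1}{5}\right) + 2 \cdot \frac{1}{6} = \frac{2}{5} + \frac{1}{3} = \frac{11}{15} \approx 0.73333$)
$S = \frac{441}{25}$ ($S = \left(4 - \left(\left(-1\right) \frac{1}{5} + 0 \cdot \frac{1}{3}\right)\right)^{2} = \left(4 - \left(- \frac{1}{5} + 0\right)\right)^{2} = \left(4 - - \frac{1}{5}\right)^{2} = \left(4 + \frac{1}{5}\right)^{2} = \left(\frac{21}{5}\right)^{2} = \frac{441}{25} \approx 17.64$)
$n S \left(-8\right) = \frac{11}{15} \cdot \frac{441}{25} \left(-8\right) = \frac{1617}{125} \left(-8\right) = - \frac{12936}{125}$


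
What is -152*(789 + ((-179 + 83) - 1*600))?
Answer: -14136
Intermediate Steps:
-152*(789 + ((-179 + 83) - 1*600)) = -152*(789 + (-96 - 600)) = -152*(789 - 696) = -152*93 = -14136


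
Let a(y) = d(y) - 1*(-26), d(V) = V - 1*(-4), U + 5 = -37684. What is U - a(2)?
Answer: -37721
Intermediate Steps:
U = -37689 (U = -5 - 37684 = -37689)
d(V) = 4 + V (d(V) = V + 4 = 4 + V)
a(y) = 30 + y (a(y) = (4 + y) - 1*(-26) = (4 + y) + 26 = 30 + y)
U - a(2) = -37689 - (30 + 2) = -37689 - 1*32 = -37689 - 32 = -37721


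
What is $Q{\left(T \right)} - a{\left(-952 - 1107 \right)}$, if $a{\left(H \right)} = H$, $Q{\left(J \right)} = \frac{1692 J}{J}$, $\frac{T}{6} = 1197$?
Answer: $3751$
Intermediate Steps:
$T = 7182$ ($T = 6 \cdot 1197 = 7182$)
$Q{\left(J \right)} = 1692$
$Q{\left(T \right)} - a{\left(-952 - 1107 \right)} = 1692 - \left(-952 - 1107\right) = 1692 - -2059 = 1692 + 2059 = 3751$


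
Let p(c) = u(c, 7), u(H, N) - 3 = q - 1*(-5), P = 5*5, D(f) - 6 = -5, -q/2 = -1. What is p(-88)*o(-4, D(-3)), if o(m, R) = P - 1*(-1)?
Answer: 260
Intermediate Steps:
q = 2 (q = -2*(-1) = 2)
D(f) = 1 (D(f) = 6 - 5 = 1)
P = 25
u(H, N) = 10 (u(H, N) = 3 + (2 - 1*(-5)) = 3 + (2 + 5) = 3 + 7 = 10)
p(c) = 10
o(m, R) = 26 (o(m, R) = 25 - 1*(-1) = 25 + 1 = 26)
p(-88)*o(-4, D(-3)) = 10*26 = 260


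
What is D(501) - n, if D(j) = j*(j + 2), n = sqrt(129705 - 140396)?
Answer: 252003 - I*sqrt(10691) ≈ 2.52e+5 - 103.4*I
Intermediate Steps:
n = I*sqrt(10691) (n = sqrt(-10691) = I*sqrt(10691) ≈ 103.4*I)
D(j) = j*(2 + j)
D(501) - n = 501*(2 + 501) - I*sqrt(10691) = 501*503 - I*sqrt(10691) = 252003 - I*sqrt(10691)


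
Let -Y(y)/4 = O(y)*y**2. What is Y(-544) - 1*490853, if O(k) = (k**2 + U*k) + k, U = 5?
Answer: -346449214821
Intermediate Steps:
O(k) = k**2 + 6*k (O(k) = (k**2 + 5*k) + k = k**2 + 6*k)
Y(y) = -4*y**3*(6 + y) (Y(y) = -4*y*(6 + y)*y**2 = -4*y**3*(6 + y))
Y(-544) - 1*490853 = 4*(-544)**3*(-6 - 1*(-544)) - 1*490853 = 4*(-160989184)*(-6 + 544) - 490853 = 4*(-160989184)*538 - 490853 = -346448723968 - 490853 = -346449214821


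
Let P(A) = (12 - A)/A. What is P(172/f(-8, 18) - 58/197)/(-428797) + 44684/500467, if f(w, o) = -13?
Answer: 110618240587369/1238878573352827 ≈ 0.089289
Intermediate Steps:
P(A) = (12 - A)/A
P(172/f(-8, 18) - 58/197)/(-428797) + 44684/500467 = ((12 - (172/(-13) - 58/197))/(172/(-13) - 58/197))/(-428797) + 44684/500467 = ((12 - (172*(-1/13) - 58*1/197))/(172*(-1/13) - 58*1/197))*(-1/428797) + 44684*(1/500467) = ((12 - (-172/13 - 58/197))/(-172/13 - 58/197))*(-1/428797) + 44684/500467 = ((12 - 1*(-34638/2561))/(-34638/2561))*(-1/428797) + 44684/500467 = -2561*(12 + 34638/2561)/34638*(-1/428797) + 44684/500467 = -2561/34638*65370/2561*(-1/428797) + 44684/500467 = -10895/5773*(-1/428797) + 44684/500467 = 10895/2475445081 + 44684/500467 = 110618240587369/1238878573352827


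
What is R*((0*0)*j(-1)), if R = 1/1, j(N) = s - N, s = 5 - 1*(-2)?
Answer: 0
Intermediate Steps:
s = 7 (s = 5 + 2 = 7)
j(N) = 7 - N
R = 1
R*((0*0)*j(-1)) = 1*((0*0)*(7 - 1*(-1))) = 1*(0*(7 + 1)) = 1*(0*8) = 1*0 = 0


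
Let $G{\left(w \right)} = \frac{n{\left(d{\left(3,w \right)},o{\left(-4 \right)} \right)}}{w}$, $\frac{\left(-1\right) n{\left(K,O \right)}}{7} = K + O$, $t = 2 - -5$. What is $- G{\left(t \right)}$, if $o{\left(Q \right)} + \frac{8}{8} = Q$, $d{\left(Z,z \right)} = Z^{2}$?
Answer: $4$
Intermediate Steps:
$t = 7$ ($t = 2 + 5 = 7$)
$o{\left(Q \right)} = -1 + Q$
$n{\left(K,O \right)} = - 7 K - 7 O$ ($n{\left(K,O \right)} = - 7 \left(K + O\right) = - 7 K - 7 O$)
$G{\left(w \right)} = - \frac{28}{w}$ ($G{\left(w \right)} = \frac{- 7 \cdot 3^{2} - 7 \left(-1 - 4\right)}{w} = \frac{\left(-7\right) 9 - -35}{w} = \frac{-63 + 35}{w} = - \frac{28}{w}$)
$- G{\left(t \right)} = - \frac{-28}{7} = \left(-1\right) \left(-4\right) = 4$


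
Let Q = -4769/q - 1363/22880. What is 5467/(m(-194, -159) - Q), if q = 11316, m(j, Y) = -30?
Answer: -353865351840/1910690993 ≈ -185.20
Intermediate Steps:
Q = -31134607/64727520 (Q = -4769/11316 - 1363/22880 = -31134607/64727520 ≈ -0.48101)
5467/(m(-194, -159) - Q) = 5467/(-30 - 1*(-31134607/64727520)) = 5467/(-30 + 31134607/64727520) = 5467/(-1910690993/64727520) = 5467*(-64727520/1910690993) = -353865351840/1910690993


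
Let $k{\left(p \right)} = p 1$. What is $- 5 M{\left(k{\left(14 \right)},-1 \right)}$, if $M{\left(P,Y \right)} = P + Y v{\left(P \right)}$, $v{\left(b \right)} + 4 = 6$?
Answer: $-60$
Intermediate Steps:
$v{\left(b \right)} = 2$ ($v{\left(b \right)} = -4 + 6 = 2$)
$k{\left(p \right)} = p$
$M{\left(P,Y \right)} = P + 2 Y$ ($M{\left(P,Y \right)} = P + Y 2 = P + 2 Y$)
$- 5 M{\left(k{\left(14 \right)},-1 \right)} = - 5 \left(14 + 2 \left(-1\right)\right) = - 5 \left(14 - 2\right) = \left(-5\right) 12 = -60$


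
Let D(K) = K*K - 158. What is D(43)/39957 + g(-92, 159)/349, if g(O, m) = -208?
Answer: -406363/733947 ≈ -0.55367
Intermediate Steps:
D(K) = -158 + K**2 (D(K) = K**2 - 158 = -158 + K**2)
D(43)/39957 + g(-92, 159)/349 = (-158 + 43**2)/39957 - 208/349 = (-158 + 1849)*(1/39957) - 208*1/349 = 1691*(1/39957) - 208/349 = 89/2103 - 208/349 = -406363/733947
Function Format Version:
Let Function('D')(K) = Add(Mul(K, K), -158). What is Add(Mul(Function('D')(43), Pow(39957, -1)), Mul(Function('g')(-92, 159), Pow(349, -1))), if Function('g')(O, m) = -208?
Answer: Rational(-406363, 733947) ≈ -0.55367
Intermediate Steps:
Function('D')(K) = Add(-158, Pow(K, 2)) (Function('D')(K) = Add(Pow(K, 2), -158) = Add(-158, Pow(K, 2)))
Add(Mul(Function('D')(43), Pow(39957, -1)), Mul(Function('g')(-92, 159), Pow(349, -1))) = Add(Mul(Add(-158, Pow(43, 2)), Pow(39957, -1)), Mul(-208, Pow(349, -1))) = Add(Mul(Add(-158, 1849), Rational(1, 39957)), Mul(-208, Rational(1, 349))) = Add(Mul(1691, Rational(1, 39957)), Rational(-208, 349)) = Add(Rational(89, 2103), Rational(-208, 349)) = Rational(-406363, 733947)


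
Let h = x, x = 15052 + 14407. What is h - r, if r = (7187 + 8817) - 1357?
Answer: 14812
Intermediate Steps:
x = 29459
h = 29459
r = 14647 (r = 16004 - 1357 = 14647)
h - r = 29459 - 1*14647 = 29459 - 14647 = 14812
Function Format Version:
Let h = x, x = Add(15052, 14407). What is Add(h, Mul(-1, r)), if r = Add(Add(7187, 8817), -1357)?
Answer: 14812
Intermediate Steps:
x = 29459
h = 29459
r = 14647 (r = Add(16004, -1357) = 14647)
Add(h, Mul(-1, r)) = Add(29459, Mul(-1, 14647)) = Add(29459, -14647) = 14812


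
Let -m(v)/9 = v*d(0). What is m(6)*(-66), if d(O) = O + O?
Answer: 0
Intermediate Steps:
d(O) = 2*O
m(v) = 0 (m(v) = -9*v*2*0 = -9*v*0 = -9*0 = 0)
m(6)*(-66) = 0*(-66) = 0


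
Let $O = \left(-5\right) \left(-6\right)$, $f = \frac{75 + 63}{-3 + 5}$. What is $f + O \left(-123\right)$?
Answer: $-3621$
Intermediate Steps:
$f = 69$ ($f = \frac{138}{2} = 138 \cdot \frac{1}{2} = 69$)
$O = 30$
$f + O \left(-123\right) = 69 + 30 \left(-123\right) = 69 - 3690 = -3621$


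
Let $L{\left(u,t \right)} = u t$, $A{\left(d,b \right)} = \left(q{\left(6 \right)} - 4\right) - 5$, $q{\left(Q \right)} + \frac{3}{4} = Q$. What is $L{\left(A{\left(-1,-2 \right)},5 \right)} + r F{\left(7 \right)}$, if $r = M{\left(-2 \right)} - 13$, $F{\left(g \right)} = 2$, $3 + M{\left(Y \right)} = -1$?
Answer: $- \frac{211}{4} \approx -52.75$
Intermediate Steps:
$q{\left(Q \right)} = - \frac{3}{4} + Q$
$M{\left(Y \right)} = -4$ ($M{\left(Y \right)} = -3 - 1 = -4$)
$A{\left(d,b \right)} = - \frac{15}{4}$ ($A{\left(d,b \right)} = \left(\left(- \frac{3}{4} + 6\right) - 4\right) - 5 = \left(\frac{21}{4} - 4\right) - 5 = \frac{5}{4} - 5 = - \frac{15}{4}$)
$r = -17$ ($r = -4 - 13 = -17$)
$L{\left(u,t \right)} = t u$
$L{\left(A{\left(-1,-2 \right)},5 \right)} + r F{\left(7 \right)} = 5 \left(- \frac{15}{4}\right) - 34 = - \frac{75}{4} - 34 = - \frac{211}{4}$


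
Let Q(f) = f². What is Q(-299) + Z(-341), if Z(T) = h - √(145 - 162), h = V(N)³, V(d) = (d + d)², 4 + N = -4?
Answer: 16866617 - I*√17 ≈ 1.6867e+7 - 4.1231*I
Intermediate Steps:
N = -8 (N = -4 - 4 = -8)
V(d) = 4*d² (V(d) = (2*d)² = 4*d²)
h = 16777216 (h = (4*(-8)²)³ = (4*64)³ = 256³ = 16777216)
Z(T) = 16777216 - I*√17 (Z(T) = 16777216 - √(145 - 162) = 16777216 - √(-17) = 16777216 - I*√17)
Q(-299) + Z(-341) = (-299)² + (16777216 - I*√17) = 89401 + (16777216 - I*√17) = 16866617 - I*√17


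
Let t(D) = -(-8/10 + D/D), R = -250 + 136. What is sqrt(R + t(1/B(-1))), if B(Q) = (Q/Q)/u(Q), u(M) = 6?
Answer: I*sqrt(2855)/5 ≈ 10.686*I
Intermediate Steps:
B(Q) = 1/6 (B(Q) = (Q/Q)/6 = 1*(1/6) = 1/6)
R = -114
t(D) = -1/5 (t(D) = -(-8*1/10 + 1) = -(-4/5 + 1) = -1*1/5 = -1/5)
sqrt(R + t(1/B(-1))) = sqrt(-114 - 1/5) = sqrt(-571/5) = I*sqrt(2855)/5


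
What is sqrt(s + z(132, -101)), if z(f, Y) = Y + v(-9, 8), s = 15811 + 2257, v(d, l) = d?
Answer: sqrt(17958) ≈ 134.01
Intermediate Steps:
s = 18068
z(f, Y) = -9 + Y (z(f, Y) = Y - 9 = -9 + Y)
sqrt(s + z(132, -101)) = sqrt(18068 + (-9 - 101)) = sqrt(18068 - 110) = sqrt(17958)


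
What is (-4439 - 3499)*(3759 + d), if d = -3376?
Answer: -3040254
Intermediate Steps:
(-4439 - 3499)*(3759 + d) = (-4439 - 3499)*(3759 - 3376) = -7938*383 = -3040254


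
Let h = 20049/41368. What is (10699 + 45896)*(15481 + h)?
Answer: 36245591835915/41368 ≈ 8.7617e+8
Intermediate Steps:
h = 20049/41368 (h = 20049*(1/41368) = 20049/41368 ≈ 0.48465)
(10699 + 45896)*(15481 + h) = (10699 + 45896)*(15481 + 20049/41368) = 56595*(640438057/41368) = 36245591835915/41368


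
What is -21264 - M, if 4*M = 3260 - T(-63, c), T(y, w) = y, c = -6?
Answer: -88379/4 ≈ -22095.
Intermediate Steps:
M = 3323/4 (M = (3260 - 1*(-63))/4 = (3260 + 63)/4 = (¼)*3323 = 3323/4 ≈ 830.75)
-21264 - M = -21264 - 1*3323/4 = -21264 - 3323/4 = -88379/4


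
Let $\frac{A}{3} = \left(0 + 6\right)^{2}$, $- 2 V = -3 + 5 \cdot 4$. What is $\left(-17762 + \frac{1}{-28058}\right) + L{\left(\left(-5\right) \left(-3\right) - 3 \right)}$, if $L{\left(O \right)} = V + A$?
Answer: $- \frac{247787213}{14029} \approx -17663.0$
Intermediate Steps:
$V = - \frac{17}{2}$ ($V = - \frac{-3 + 5 \cdot 4}{2} = - \frac{-3 + 20}{2} = \left(- \frac{1}{2}\right) 17 = - \frac{17}{2} \approx -8.5$)
$A = 108$ ($A = 3 \left(0 + 6\right)^{2} = 3 \cdot 6^{2} = 3 \cdot 36 = 108$)
$L{\left(O \right)} = \frac{199}{2}$ ($L{\left(O \right)} = - \frac{17}{2} + 108 = \frac{199}{2}$)
$\left(-17762 + \frac{1}{-28058}\right) + L{\left(\left(-5\right) \left(-3\right) - 3 \right)} = \left(-17762 + \frac{1}{-28058}\right) + \frac{199}{2} = \left(-17762 - \frac{1}{28058}\right) + \frac{199}{2} = - \frac{498366197}{28058} + \frac{199}{2} = - \frac{247787213}{14029}$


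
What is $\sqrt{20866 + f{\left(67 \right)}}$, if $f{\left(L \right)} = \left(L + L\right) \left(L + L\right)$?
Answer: $\sqrt{38822} \approx 197.03$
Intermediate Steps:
$f{\left(L \right)} = 4 L^{2}$ ($f{\left(L \right)} = 2 L 2 L = 4 L^{2}$)
$\sqrt{20866 + f{\left(67 \right)}} = \sqrt{20866 + 4 \cdot 67^{2}} = \sqrt{20866 + 4 \cdot 4489} = \sqrt{20866 + 17956} = \sqrt{38822}$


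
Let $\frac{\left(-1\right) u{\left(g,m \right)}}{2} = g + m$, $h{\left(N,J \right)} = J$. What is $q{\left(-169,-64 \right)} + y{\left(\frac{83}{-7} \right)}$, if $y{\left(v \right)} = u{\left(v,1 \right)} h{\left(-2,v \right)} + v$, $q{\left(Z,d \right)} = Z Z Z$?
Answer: $- \frac{236526838}{49} \approx -4.8271 \cdot 10^{6}$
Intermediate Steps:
$q{\left(Z,d \right)} = Z^{3}$ ($q{\left(Z,d \right)} = Z^{2} Z = Z^{3}$)
$u{\left(g,m \right)} = - 2 g - 2 m$ ($u{\left(g,m \right)} = - 2 \left(g + m\right) = - 2 g - 2 m$)
$y{\left(v \right)} = v + v \left(-2 - 2 v\right)$ ($y{\left(v \right)} = \left(- 2 v - 2\right) v + v = \left(-2 - 2 v\right) v + v = v \left(-2 - 2 v\right) + v = v + v \left(-2 - 2 v\right)$)
$q{\left(-169,-64 \right)} + y{\left(\frac{83}{-7} \right)} = \left(-169\right)^{3} + \frac{83}{-7} \left(-1 - 2 \frac{83}{-7}\right) = -4826809 + 83 \left(- \frac{1}{7}\right) \left(-1 - 2 \cdot 83 \left(- \frac{1}{7}\right)\right) = -4826809 - \frac{83 \left(-1 - - \frac{166}{7}\right)}{7} = -4826809 - \frac{83 \left(-1 + \frac{166}{7}\right)}{7} = -4826809 - \frac{13197}{49} = - \frac{236526838}{49}$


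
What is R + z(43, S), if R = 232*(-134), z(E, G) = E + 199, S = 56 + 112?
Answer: -30846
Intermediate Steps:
S = 168
z(E, G) = 199 + E
R = -31088
R + z(43, S) = -31088 + (199 + 43) = -31088 + 242 = -30846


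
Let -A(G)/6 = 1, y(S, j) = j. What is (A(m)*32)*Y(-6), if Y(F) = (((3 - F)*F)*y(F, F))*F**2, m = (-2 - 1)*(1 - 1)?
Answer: -2239488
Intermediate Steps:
m = 0 (m = -3*0 = 0)
A(G) = -6 (A(G) = -6*1 = -6)
Y(F) = F**4*(3 - F) (Y(F) = (((3 - F)*F)*F)*F**2 = ((F*(3 - F))*F)*F**2 = (F**2*(3 - F))*F**2 = F**4*(3 - F))
(A(m)*32)*Y(-6) = (-6*32)*((-6)**4*(3 - 1*(-6))) = -248832*(3 + 6) = -248832*9 = -192*11664 = -2239488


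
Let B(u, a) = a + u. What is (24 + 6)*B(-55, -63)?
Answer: -3540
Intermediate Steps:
(24 + 6)*B(-55, -63) = (24 + 6)*(-63 - 55) = 30*(-118) = -3540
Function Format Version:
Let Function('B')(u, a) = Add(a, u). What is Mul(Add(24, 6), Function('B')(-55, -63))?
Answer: -3540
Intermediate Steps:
Mul(Add(24, 6), Function('B')(-55, -63)) = Mul(Add(24, 6), Add(-63, -55)) = Mul(30, -118) = -3540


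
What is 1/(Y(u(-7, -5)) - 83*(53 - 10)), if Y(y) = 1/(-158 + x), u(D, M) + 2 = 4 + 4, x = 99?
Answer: -59/210572 ≈ -0.00028019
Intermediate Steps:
u(D, M) = 6 (u(D, M) = -2 + (4 + 4) = -2 + 8 = 6)
Y(y) = -1/59 (Y(y) = 1/(-158 + 99) = 1/(-59) = -1/59)
1/(Y(u(-7, -5)) - 83*(53 - 10)) = 1/(-1/59 - 83*(53 - 10)) = 1/(-1/59 - 83*43) = 1/(-1/59 - 3569) = 1/(-210572/59) = -59/210572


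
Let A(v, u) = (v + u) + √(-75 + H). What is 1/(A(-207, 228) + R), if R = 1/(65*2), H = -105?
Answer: 355030/10500361 - 101400*I*√5/10500361 ≈ 0.033811 - 0.021593*I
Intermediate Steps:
A(v, u) = u + v + 6*I*√5 (A(v, u) = (v + u) + √(-75 - 105) = (u + v) + √(-180) = (u + v) + 6*I*√5 = u + v + 6*I*√5)
R = 1/130 ≈ 0.0076923
1/(A(-207, 228) + R) = 1/((228 - 207 + 6*I*√5) + 1/130) = 1/((21 + 6*I*√5) + 1/130) = 1/(2731/130 + 6*I*√5)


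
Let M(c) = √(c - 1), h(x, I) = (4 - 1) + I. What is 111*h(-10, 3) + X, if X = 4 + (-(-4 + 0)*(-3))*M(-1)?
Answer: 670 - 12*I*√2 ≈ 670.0 - 16.971*I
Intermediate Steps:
h(x, I) = 3 + I
M(c) = √(-1 + c)
X = 4 - 12*I*√2 (X = 4 + (-(-4 + 0)*(-3))*√(-1 - 1) = 4 + (-(-4)*(-3))*√(-2) = 4 + (-1*12)*(I*√2) = 4 - 12*I*√2 ≈ 4.0 - 16.971*I)
111*h(-10, 3) + X = 111*(3 + 3) + (4 - 12*I*√2) = 111*6 + (4 - 12*I*√2) = 666 + (4 - 12*I*√2) = 670 - 12*I*√2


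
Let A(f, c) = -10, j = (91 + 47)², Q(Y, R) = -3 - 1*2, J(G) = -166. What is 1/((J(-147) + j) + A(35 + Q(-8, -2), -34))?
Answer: 1/18868 ≈ 5.3000e-5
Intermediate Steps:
Q(Y, R) = -5 (Q(Y, R) = -3 - 2 = -5)
j = 19044 (j = 138² = 19044)
1/((J(-147) + j) + A(35 + Q(-8, -2), -34)) = 1/((-166 + 19044) - 10) = 1/(18878 - 10) = 1/18868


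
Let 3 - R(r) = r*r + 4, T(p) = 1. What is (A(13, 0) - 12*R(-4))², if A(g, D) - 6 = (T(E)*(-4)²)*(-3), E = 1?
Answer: 26244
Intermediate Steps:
R(r) = -1 - r² (R(r) = 3 - (r*r + 4) = 3 - (r² + 4) = 3 - (4 + r²) = 3 + (-4 - r²) = -1 - r²)
A(g, D) = -42 (A(g, D) = 6 + (1*(-4)²)*(-3) = 6 + (1*16)*(-3) = 6 + 16*(-3) = 6 - 48 = -42)
(A(13, 0) - 12*R(-4))² = (-42 - 12*(-1 - 1*(-4)²))² = (-42 - 12*(-1 - 1*16))² = (-42 - 12*(-1 - 16))² = (-42 - 12*(-17))² = (-42 - 1*(-204))² = (-42 + 204)² = 162² = 26244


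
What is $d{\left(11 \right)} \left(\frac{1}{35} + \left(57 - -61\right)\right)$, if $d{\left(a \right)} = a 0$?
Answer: $0$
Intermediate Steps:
$d{\left(a \right)} = 0$
$d{\left(11 \right)} \left(\frac{1}{35} + \left(57 - -61\right)\right) = 0 \left(\frac{1}{35} + \left(57 - -61\right)\right) = 0 \left(\frac{1}{35} + \left(57 + 61\right)\right) = 0 \left(\frac{1}{35} + 118\right) = 0 \cdot \frac{4131}{35} = 0$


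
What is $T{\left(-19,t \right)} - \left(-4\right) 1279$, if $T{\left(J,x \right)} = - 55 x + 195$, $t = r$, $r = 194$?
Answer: $-5359$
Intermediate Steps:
$t = 194$
$T{\left(J,x \right)} = 195 - 55 x$
$T{\left(-19,t \right)} - \left(-4\right) 1279 = \left(195 - 10670\right) - \left(-4\right) 1279 = \left(195 - 10670\right) - -5116 = -10475 + 5116 = -5359$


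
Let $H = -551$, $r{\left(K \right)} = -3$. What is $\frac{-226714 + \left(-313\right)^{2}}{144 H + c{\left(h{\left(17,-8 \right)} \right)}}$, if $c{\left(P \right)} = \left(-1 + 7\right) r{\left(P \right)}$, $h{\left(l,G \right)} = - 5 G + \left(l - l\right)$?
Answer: $\frac{14305}{8818} \approx 1.6222$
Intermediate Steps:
$h{\left(l,G \right)} = - 5 G$ ($h{\left(l,G \right)} = - 5 G + 0 = - 5 G$)
$c{\left(P \right)} = -18$ ($c{\left(P \right)} = \left(-1 + 7\right) \left(-3\right) = 6 \left(-3\right) = -18$)
$\frac{-226714 + \left(-313\right)^{2}}{144 H + c{\left(h{\left(17,-8 \right)} \right)}} = \frac{-226714 + \left(-313\right)^{2}}{144 \left(-551\right) - 18} = \frac{-226714 + 97969}{-79344 - 18} = - \frac{128745}{-79362} = \left(-128745\right) \left(- \frac{1}{79362}\right) = \frac{14305}{8818}$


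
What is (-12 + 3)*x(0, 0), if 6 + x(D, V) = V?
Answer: 54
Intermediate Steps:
x(D, V) = -6 + V
(-12 + 3)*x(0, 0) = (-12 + 3)*(-6 + 0) = -9*(-6) = 54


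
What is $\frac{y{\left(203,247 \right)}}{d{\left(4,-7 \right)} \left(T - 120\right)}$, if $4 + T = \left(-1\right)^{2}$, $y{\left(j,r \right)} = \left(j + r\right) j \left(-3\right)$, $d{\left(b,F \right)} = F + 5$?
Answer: $- \frac{45675}{41} \approx -1114.0$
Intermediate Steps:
$d{\left(b,F \right)} = 5 + F$
$y{\left(j,r \right)} = - 3 j \left(j + r\right)$ ($y{\left(j,r \right)} = \left(j + r\right) \left(- 3 j\right) = - 3 j \left(j + r\right)$)
$T = -3$ ($T = -4 + \left(-1\right)^{2} = -4 + 1 = -3$)
$\frac{y{\left(203,247 \right)}}{d{\left(4,-7 \right)} \left(T - 120\right)} = \frac{\left(-3\right) 203 \left(203 + 247\right)}{\left(5 - 7\right) \left(-3 - 120\right)} = \frac{\left(-3\right) 203 \cdot 450}{\left(-2\right) \left(-123\right)} = - \frac{274050}{246} = \left(-274050\right) \frac{1}{246} = - \frac{45675}{41}$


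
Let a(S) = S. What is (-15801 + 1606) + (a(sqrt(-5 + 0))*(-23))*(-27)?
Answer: -14195 + 621*I*sqrt(5) ≈ -14195.0 + 1388.6*I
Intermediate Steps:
(-15801 + 1606) + (a(sqrt(-5 + 0))*(-23))*(-27) = (-15801 + 1606) + (sqrt(-5 + 0)*(-23))*(-27) = -14195 + (sqrt(-5)*(-23))*(-27) = -14195 + ((I*sqrt(5))*(-23))*(-27) = -14195 - 23*I*sqrt(5)*(-27) = -14195 + 621*I*sqrt(5)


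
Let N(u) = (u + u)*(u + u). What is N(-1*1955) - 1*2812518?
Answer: 12475582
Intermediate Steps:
N(u) = 4*u**2 (N(u) = (2*u)*(2*u) = 4*u**2)
N(-1*1955) - 1*2812518 = 4*(-1*1955)**2 - 1*2812518 = 4*(-1955)**2 - 2812518 = 4*3822025 - 2812518 = 15288100 - 2812518 = 12475582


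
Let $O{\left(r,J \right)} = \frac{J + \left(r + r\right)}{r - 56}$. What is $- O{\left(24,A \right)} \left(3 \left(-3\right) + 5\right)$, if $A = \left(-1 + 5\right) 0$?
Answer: $-6$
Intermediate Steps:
$A = 0$ ($A = 4 \cdot 0 = 0$)
$O{\left(r,J \right)} = \frac{J + 2 r}{-56 + r}$
$- O{\left(24,A \right)} \left(3 \left(-3\right) + 5\right) = - \frac{0 + 2 \cdot 24}{-56 + 24} \left(3 \left(-3\right) + 5\right) = - \frac{0 + 48}{-32} \left(-9 + 5\right) = - \left(- \frac{1}{32}\right) 48 \left(-4\right) = - \frac{\left(-3\right) \left(-4\right)}{2} = \left(-1\right) 6 = -6$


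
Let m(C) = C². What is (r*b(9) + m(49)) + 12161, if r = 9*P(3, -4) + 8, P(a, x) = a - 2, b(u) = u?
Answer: 14715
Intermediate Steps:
P(a, x) = -2 + a
r = 17 (r = 9*(-2 + 3) + 8 = 9*1 + 8 = 9 + 8 = 17)
(r*b(9) + m(49)) + 12161 = (17*9 + 49²) + 12161 = (153 + 2401) + 12161 = 2554 + 12161 = 14715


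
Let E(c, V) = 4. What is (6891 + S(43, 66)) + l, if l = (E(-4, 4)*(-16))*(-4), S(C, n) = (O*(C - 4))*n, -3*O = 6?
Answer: 1999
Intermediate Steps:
O = -2 (O = -⅓*6 = -2)
S(C, n) = n*(8 - 2*C) (S(C, n) = (-2*(C - 4))*n = (-2*(-4 + C))*n = (8 - 2*C)*n = n*(8 - 2*C))
l = 256 (l = (4*(-16))*(-4) = -64*(-4) = 256)
(6891 + S(43, 66)) + l = (6891 + 2*66*(4 - 1*43)) + 256 = (6891 + 2*66*(4 - 43)) + 256 = (6891 + 2*66*(-39)) + 256 = (6891 - 5148) + 256 = 1743 + 256 = 1999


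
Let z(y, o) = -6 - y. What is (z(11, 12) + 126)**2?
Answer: 11881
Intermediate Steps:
(z(11, 12) + 126)**2 = ((-6 - 1*11) + 126)**2 = ((-6 - 11) + 126)**2 = (-17 + 126)**2 = 109**2 = 11881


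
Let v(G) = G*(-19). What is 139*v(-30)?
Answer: 79230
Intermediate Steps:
v(G) = -19*G
139*v(-30) = 139*(-19*(-30)) = 139*570 = 79230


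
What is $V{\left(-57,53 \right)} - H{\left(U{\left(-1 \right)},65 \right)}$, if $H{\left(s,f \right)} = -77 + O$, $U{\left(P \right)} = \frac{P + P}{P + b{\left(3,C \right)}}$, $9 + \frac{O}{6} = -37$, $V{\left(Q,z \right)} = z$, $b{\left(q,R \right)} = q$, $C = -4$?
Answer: $406$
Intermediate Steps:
$O = -276$ ($O = -54 + 6 \left(-37\right) = -54 - 222 = -276$)
$U{\left(P \right)} = \frac{2 P}{3 + P}$ ($U{\left(P \right)} = \frac{P + P}{P + 3} = \frac{2 P}{3 + P}$)
$H{\left(s,f \right)} = -353$ ($H{\left(s,f \right)} = -77 - 276 = -353$)
$V{\left(-57,53 \right)} - H{\left(U{\left(-1 \right)},65 \right)} = 53 - -353 = 53 + 353 = 406$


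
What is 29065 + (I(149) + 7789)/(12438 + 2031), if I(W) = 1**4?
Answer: 420549275/14469 ≈ 29066.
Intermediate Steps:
I(W) = 1
29065 + (I(149) + 7789)/(12438 + 2031) = 29065 + (1 + 7789)/(12438 + 2031) = 29065 + 7790/14469 = 420549275/14469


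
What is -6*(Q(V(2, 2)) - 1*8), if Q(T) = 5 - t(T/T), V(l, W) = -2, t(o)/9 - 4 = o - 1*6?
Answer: -36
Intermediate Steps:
t(o) = -18 + 9*o (t(o) = 36 + 9*(o - 1*6) = 36 + 9*(o - 6) = 36 + 9*(-6 + o) = 36 + (-54 + 9*o) = -18 + 9*o)
Q(T) = 14 (Q(T) = 5 - (-18 + 9*(T/T)) = 5 - (-18 + 9*1) = 5 - (-18 + 9) = 5 - 1*(-9) = 5 + 9 = 14)
-6*(Q(V(2, 2)) - 1*8) = -6*(14 - 1*8) = -6*(14 - 8) = -6*6 = -36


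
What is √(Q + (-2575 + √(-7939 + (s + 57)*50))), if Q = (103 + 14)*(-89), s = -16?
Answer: √(-12988 + I*√5889) ≈ 0.3367 + 113.97*I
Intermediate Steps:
Q = -10413 (Q = 117*(-89) = -10413)
√(Q + (-2575 + √(-7939 + (s + 57)*50))) = √(-10413 + (-2575 + √(-7939 + (-16 + 57)*50))) = √(-10413 + (-2575 + √(-7939 + 41*50))) = √(-10413 + (-2575 + √(-7939 + 2050))) = √(-10413 + (-2575 + √(-5889))) = √(-10413 + (-2575 + I*√5889)) = √(-12988 + I*√5889)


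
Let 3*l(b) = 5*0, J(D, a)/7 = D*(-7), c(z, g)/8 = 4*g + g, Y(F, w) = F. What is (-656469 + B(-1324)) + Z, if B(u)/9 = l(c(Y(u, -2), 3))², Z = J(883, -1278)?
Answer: -699736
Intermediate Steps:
c(z, g) = 40*g (c(z, g) = 8*(4*g + g) = 8*(5*g) = 40*g)
J(D, a) = -49*D (J(D, a) = 7*(D*(-7)) = 7*(-7*D) = -49*D)
l(b) = 0 (l(b) = (5*0)/3 = (⅓)*0 = 0)
Z = -43267 (Z = -49*883 = -43267)
B(u) = 0 (B(u) = 9*0² = 9*0 = 0)
(-656469 + B(-1324)) + Z = (-656469 + 0) - 43267 = -656469 - 43267 = -699736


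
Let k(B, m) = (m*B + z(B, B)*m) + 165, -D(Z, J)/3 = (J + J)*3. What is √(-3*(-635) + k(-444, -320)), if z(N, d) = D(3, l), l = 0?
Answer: 155*√6 ≈ 379.67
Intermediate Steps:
D(Z, J) = -18*J (D(Z, J) = -3*(J + J)*3 = -3*2*J*3 = -18*J)
z(N, d) = 0 (z(N, d) = -18*0 = 0)
k(B, m) = 165 + B*m (k(B, m) = (m*B + 0*m) + 165 = (B*m + 0) + 165 = B*m + 165 = 165 + B*m)
√(-3*(-635) + k(-444, -320)) = √(-3*(-635) + (165 - 444*(-320))) = √(1905 + (165 + 142080)) = √(1905 + 142245) = √144150 = 155*√6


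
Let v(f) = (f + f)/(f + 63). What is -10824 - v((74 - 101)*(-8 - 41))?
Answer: -119085/11 ≈ -10826.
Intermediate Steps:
v(f) = 2*f/(63 + f) (v(f) = (2*f)/(63 + f) = 2*f/(63 + f))
-10824 - v((74 - 101)*(-8 - 41)) = -10824 - 2*(74 - 101)*(-8 - 41)/(63 + (74 - 101)*(-8 - 41)) = -10824 - 2*(-27*(-49))/(63 - 27*(-49)) = -10824 - 2*1323/(63 + 1323) = -10824 - 2*1323/1386 = -10824 - 1*21/11 = -10824 - 21/11 = -119085/11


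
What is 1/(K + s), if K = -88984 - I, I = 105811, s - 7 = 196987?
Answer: 1/2199 ≈ 0.00045475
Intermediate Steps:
s = 196994 (s = 7 + 196987 = 196994)
K = -194795 (K = -88984 - 1*105811 = -88984 - 105811 = -194795)
1/(K + s) = 1/(-194795 + 196994) = 1/2199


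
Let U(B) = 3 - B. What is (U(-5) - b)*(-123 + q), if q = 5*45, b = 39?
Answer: -3162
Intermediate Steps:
q = 225
(U(-5) - b)*(-123 + q) = ((3 - 1*(-5)) - 1*39)*(-123 + 225) = ((3 + 5) - 39)*102 = (8 - 39)*102 = -31*102 = -3162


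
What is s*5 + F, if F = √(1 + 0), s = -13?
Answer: -64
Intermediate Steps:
F = 1 (F = √1 = 1)
s*5 + F = -13*5 + 1 = -65 + 1 = -64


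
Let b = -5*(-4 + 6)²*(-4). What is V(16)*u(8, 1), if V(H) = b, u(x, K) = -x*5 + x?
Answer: -2560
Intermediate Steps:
u(x, K) = -4*x (u(x, K) = -5*x + x = -4*x)
b = 80 (b = -5*2²*(-4) = -5*4*(-4) = -20*(-4) = 80)
V(H) = 80
V(16)*u(8, 1) = 80*(-4*8) = 80*(-32) = -2560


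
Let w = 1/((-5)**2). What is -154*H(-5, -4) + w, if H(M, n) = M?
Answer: 19251/25 ≈ 770.04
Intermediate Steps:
w = 1/25 ≈ 0.040000
-154*H(-5, -4) + w = -154*(-5) + 1/25 = 770 + 1/25 = 19251/25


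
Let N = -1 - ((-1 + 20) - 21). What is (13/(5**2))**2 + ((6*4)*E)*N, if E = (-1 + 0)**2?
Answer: 15169/625 ≈ 24.270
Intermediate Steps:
E = 1 (E = (-1)**2 = 1)
N = 1 (N = -1 - (19 - 21) = -1 - 1*(-2) = -1 + 2 = 1)
(13/(5**2))**2 + ((6*4)*E)*N = (13/(5**2))**2 + ((6*4)*1)*1 = (13/25)**2 + (24*1)*1 = (13*(1/25))**2 + 24*1 = (13/25)**2 + 24 = 169/625 + 24 = 15169/625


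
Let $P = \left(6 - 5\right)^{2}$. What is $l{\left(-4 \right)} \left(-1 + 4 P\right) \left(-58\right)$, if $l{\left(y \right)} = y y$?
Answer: $-2784$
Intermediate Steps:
$l{\left(y \right)} = y^{2}$
$P = 1$ ($P = 1^{2} = 1$)
$l{\left(-4 \right)} \left(-1 + 4 P\right) \left(-58\right) = \left(-4\right)^{2} \left(-1 + 4 \cdot 1\right) \left(-58\right) = 16 \left(-1 + 4\right) \left(-58\right) = 16 \cdot 3 \left(-58\right) = 48 \left(-58\right) = -2784$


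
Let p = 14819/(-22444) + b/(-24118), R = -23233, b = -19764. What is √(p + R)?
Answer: I*√442733156553245829/4365358 ≈ 152.42*I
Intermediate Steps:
p = 1389977/8730716 (p = 14819/(-22444) - 19764/(-24118) = 14819*(-1/22444) - 19764*(-1/24118) = -14819/22444 + 9882/12059 = 1389977/8730716 ≈ 0.15921)
√(p + R) = √(1389977/8730716 - 23233) = √(-202839334851/8730716) = I*√442733156553245829/4365358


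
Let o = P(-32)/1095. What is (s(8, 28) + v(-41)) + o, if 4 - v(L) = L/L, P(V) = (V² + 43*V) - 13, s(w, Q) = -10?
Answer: -22/3 ≈ -7.3333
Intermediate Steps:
P(V) = -13 + V² + 43*V
v(L) = 3 (v(L) = 4 - L/L = 4 - 1*1 = 4 - 1 = 3)
o = -⅓ (o = (-13 + (-32)² + 43*(-32))/1095 = (-13 + 1024 - 1376)*(1/1095) = -365*1/1095 = -⅓ ≈ -0.33333)
(s(8, 28) + v(-41)) + o = (-10 + 3) - ⅓ = -7 - ⅓ = -22/3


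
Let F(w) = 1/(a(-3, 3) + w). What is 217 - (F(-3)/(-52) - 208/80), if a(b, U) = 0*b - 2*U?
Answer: 513859/2340 ≈ 219.60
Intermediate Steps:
a(b, U) = -2*U (a(b, U) = 0 - 2*U = -2*U)
F(w) = 1/(-6 + w) (F(w) = 1/(-2*3 + w) = 1/(-6 + w))
217 - (F(-3)/(-52) - 208/80) = 217 - (1/(-6 - 3*(-52)) - 208/80) = 217 - (-1/52/(-9) - 208*1/80) = 217 - (-1/9*(-1/52) - 13/5) = 217 - (1/468 - 13/5) = 217 - 1*(-6079/2340) = 217 + 6079/2340 = 513859/2340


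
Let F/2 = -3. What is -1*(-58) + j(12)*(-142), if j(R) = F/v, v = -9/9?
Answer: -794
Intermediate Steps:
F = -6 (F = 2*(-3) = -6)
v = -1 (v = -9*1/9 = -1)
j(R) = 6 (j(R) = -6/(-1) = -6*(-1) = 6)
-1*(-58) + j(12)*(-142) = -1*(-58) + 6*(-142) = 58 - 852 = -794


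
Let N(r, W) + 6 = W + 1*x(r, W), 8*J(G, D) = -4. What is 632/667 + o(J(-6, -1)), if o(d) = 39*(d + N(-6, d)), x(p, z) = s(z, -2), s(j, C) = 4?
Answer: -77407/667 ≈ -116.05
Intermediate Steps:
J(G, D) = -1/2 (J(G, D) = (1/8)*(-4) = -1/2)
x(p, z) = 4
N(r, W) = -2 + W (N(r, W) = -6 + (W + 1*4) = -6 + (W + 4) = -6 + (4 + W) = -2 + W)
o(d) = -78 + 78*d (o(d) = 39*(d + (-2 + d)) = 39*(-2 + 2*d) = -78 + 78*d)
632/667 + o(J(-6, -1)) = 632/667 + (-78 + 78*(-1/2)) = 632*(1/667) + (-78 - 39) = 632/667 - 117 = -77407/667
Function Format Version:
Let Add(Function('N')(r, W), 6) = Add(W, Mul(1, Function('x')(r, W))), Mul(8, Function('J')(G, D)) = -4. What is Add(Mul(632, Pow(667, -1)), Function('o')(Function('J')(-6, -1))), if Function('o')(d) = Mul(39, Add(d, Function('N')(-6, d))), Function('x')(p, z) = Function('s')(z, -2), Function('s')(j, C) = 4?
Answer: Rational(-77407, 667) ≈ -116.05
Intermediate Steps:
Function('J')(G, D) = Rational(-1, 2) (Function('J')(G, D) = Mul(Rational(1, 8), -4) = Rational(-1, 2))
Function('x')(p, z) = 4
Function('N')(r, W) = Add(-2, W) (Function('N')(r, W) = Add(-6, Add(W, Mul(1, 4))) = Add(-6, Add(W, 4)) = Add(-6, Add(4, W)) = Add(-2, W))
Function('o')(d) = Add(-78, Mul(78, d)) (Function('o')(d) = Mul(39, Add(d, Add(-2, d))) = Mul(39, Add(-2, Mul(2, d))) = Add(-78, Mul(78, d)))
Add(Mul(632, Pow(667, -1)), Function('o')(Function('J')(-6, -1))) = Add(Mul(632, Pow(667, -1)), Add(-78, Mul(78, Rational(-1, 2)))) = Add(Mul(632, Rational(1, 667)), Add(-78, -39)) = Add(Rational(632, 667), -117) = Rational(-77407, 667)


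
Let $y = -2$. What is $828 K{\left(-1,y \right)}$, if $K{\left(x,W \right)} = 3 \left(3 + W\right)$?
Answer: $2484$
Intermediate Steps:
$K{\left(x,W \right)} = 9 + 3 W$
$828 K{\left(-1,y \right)} = 828 \left(9 + 3 \left(-2\right)\right) = 828 \left(9 - 6\right) = 828 \cdot 3 = 2484$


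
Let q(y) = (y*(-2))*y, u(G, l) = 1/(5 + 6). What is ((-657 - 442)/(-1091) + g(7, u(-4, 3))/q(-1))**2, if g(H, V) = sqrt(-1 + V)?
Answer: 20620217/26186182 - 1099*I*sqrt(110)/12001 ≈ 0.78745 - 0.96045*I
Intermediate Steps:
u(G, l) = 1/11
q(y) = -2*y**2 (q(y) = (-2*y)*y = -2*y**2)
((-657 - 442)/(-1091) + g(7, u(-4, 3))/q(-1))**2 = ((-657 - 442)/(-1091) + sqrt(-1 + 1/11)/((-2*(-1)**2)))**2 = (-1099*(-1/1091) + sqrt(-10/11)/((-2*1)))**2 = (1099/1091 + (I*sqrt(110)/11)/(-2))**2 = (1099/1091 + (I*sqrt(110)/11)*(-1/2))**2 = (1099/1091 - I*sqrt(110)/22)**2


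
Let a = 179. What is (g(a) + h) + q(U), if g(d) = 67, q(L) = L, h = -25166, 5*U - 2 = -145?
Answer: -125638/5 ≈ -25128.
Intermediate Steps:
U = -143/5 (U = ⅖ + (⅕)*(-145) = ⅖ - 29 = -143/5 ≈ -28.600)
(g(a) + h) + q(U) = (67 - 25166) - 143/5 = -25099 - 143/5 = -125638/5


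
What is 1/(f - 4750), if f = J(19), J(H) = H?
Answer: -1/4731 ≈ -0.00021137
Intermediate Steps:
f = 19
1/(f - 4750) = 1/(19 - 4750) = 1/(-4731) = -1/4731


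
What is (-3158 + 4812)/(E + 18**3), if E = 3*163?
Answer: 1654/6321 ≈ 0.26167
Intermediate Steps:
E = 489
(-3158 + 4812)/(E + 18**3) = (-3158 + 4812)/(489 + 18**3) = 1654/(489 + 5832) = 1654/6321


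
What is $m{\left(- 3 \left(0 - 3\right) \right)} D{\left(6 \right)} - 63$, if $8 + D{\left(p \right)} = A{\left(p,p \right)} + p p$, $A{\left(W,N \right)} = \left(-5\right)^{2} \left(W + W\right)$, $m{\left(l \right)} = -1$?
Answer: $-391$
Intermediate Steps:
$A{\left(W,N \right)} = 50 W$ ($A{\left(W,N \right)} = 25 \cdot 2 W = 50 W$)
$D{\left(p \right)} = -8 + p^{2} + 50 p$ ($D{\left(p \right)} = -8 + \left(50 p + p p\right) = -8 + \left(50 p + p^{2}\right) = -8 + \left(p^{2} + 50 p\right) = -8 + p^{2} + 50 p$)
$m{\left(- 3 \left(0 - 3\right) \right)} D{\left(6 \right)} - 63 = - (-8 + 6^{2} + 50 \cdot 6) - 63 = - (-8 + 36 + 300) - 63 = \left(-1\right) 328 - 63 = -328 - 63 = -391$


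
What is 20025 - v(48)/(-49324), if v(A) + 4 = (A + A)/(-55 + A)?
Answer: 1728497894/86317 ≈ 20025.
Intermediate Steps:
v(A) = -4 + 2*A/(-55 + A) (v(A) = -4 + (A + A)/(-55 + A) = -4 + (2*A)/(-55 + A) = -4 + 2*A/(-55 + A))
20025 - v(48)/(-49324) = 20025 - 2*(110 - 1*48)/(-55 + 48)/(-49324) = 20025 - 2*(110 - 48)/(-7)*(-1)/49324 = 20025 - 2*(-⅐)*62*(-1)/49324 = 20025 - (-124)*(-1)/(7*49324) = 20025 - 1*31/86317 = 20025 - 31/86317 = 1728497894/86317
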